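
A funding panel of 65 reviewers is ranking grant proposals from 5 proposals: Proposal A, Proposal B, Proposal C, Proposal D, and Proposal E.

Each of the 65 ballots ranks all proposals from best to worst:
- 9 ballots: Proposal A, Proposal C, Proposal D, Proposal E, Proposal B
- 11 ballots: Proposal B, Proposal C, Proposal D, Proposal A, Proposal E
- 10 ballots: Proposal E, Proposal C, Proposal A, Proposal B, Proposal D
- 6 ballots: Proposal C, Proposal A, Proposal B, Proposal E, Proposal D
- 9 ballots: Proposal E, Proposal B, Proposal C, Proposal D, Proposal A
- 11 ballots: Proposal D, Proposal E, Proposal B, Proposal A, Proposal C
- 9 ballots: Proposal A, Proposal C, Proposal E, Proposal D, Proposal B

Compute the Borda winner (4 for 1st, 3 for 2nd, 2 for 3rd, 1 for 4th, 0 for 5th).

Proposal A: 9×4 + 11×1 + 10×2 + 6×3 + 9×0 + 11×1 + 9×4 = 132
Proposal B: 9×0 + 11×4 + 10×1 + 6×2 + 9×3 + 11×2 + 9×0 = 115
Proposal C: 9×3 + 11×3 + 10×3 + 6×4 + 9×2 + 11×0 + 9×3 = 159
Proposal D: 9×2 + 11×2 + 10×0 + 6×0 + 9×1 + 11×4 + 9×1 = 102
Proposal E: 9×1 + 11×0 + 10×4 + 6×1 + 9×4 + 11×3 + 9×2 = 142

Proposal C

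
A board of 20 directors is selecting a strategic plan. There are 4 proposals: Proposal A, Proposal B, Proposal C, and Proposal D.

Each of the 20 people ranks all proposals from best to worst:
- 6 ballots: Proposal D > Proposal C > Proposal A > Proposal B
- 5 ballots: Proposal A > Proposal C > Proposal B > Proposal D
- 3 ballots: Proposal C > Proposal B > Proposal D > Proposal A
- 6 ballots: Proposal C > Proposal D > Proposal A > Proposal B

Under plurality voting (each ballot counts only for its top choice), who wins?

First-place votes: Proposal A 5, Proposal B 0, Proposal C 9, Proposal D 6.

Proposal C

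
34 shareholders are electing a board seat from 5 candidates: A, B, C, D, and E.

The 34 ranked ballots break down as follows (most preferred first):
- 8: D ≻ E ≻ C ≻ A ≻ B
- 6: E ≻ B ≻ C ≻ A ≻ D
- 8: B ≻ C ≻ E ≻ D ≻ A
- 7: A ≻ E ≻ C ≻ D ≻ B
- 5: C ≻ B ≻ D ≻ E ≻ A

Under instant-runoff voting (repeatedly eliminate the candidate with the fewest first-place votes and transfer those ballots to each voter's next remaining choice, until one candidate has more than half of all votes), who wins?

Round 1: A 7, B 8, C 5, D 8, E 6. C eliminated.
Round 2: A 7, B 13, D 8, E 6. E eliminated.
Round 3: A 7, B 19, D 8. B has a majority (≥18).

B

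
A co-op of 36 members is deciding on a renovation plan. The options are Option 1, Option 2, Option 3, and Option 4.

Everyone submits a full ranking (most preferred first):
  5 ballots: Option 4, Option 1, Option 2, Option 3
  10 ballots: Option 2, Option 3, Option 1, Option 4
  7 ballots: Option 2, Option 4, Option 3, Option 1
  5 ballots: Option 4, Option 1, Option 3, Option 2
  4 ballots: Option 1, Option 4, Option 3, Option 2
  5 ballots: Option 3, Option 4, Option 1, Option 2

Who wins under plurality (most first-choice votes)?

Option 2

First-place votes: Option 1 4, Option 2 17, Option 3 5, Option 4 10.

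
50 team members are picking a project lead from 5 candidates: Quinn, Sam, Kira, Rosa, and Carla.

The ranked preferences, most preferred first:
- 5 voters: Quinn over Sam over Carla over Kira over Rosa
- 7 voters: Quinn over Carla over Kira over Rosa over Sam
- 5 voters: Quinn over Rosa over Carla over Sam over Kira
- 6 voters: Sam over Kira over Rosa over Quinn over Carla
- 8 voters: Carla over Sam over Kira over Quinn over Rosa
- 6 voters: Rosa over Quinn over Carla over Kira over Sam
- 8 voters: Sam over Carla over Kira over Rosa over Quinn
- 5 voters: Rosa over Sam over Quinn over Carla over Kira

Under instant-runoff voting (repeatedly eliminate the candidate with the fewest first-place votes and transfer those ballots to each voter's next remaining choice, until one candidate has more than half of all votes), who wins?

Round 1: Quinn 17, Sam 14, Kira 0, Rosa 11, Carla 8. Kira eliminated.
Round 2: Quinn 17, Sam 14, Rosa 11, Carla 8. Carla eliminated.
Round 3: Quinn 17, Sam 22, Rosa 11. Rosa eliminated.
Round 4: Quinn 23, Sam 27. Sam has a majority (≥26).

Sam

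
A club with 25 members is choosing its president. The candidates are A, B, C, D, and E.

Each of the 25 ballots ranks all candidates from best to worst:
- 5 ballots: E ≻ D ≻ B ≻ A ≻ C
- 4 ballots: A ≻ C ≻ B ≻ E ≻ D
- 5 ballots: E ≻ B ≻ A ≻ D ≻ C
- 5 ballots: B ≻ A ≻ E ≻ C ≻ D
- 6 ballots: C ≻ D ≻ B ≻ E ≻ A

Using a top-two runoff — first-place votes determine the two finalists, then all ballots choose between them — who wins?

Round 1 first-place votes: A 4, B 5, C 6, D 0, E 10. E and C advance.
Runoff: E is ranked above C on 15 ballots, C above E on 10.

E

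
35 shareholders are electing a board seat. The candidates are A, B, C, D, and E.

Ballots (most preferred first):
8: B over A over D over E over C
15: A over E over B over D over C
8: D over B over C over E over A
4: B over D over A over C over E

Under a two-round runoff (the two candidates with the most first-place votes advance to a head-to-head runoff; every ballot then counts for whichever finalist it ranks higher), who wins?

Round 1 first-place votes: A 15, B 12, C 0, D 8, E 0. A and B advance.
Runoff: A is ranked above B on 15 ballots, B above A on 20.

B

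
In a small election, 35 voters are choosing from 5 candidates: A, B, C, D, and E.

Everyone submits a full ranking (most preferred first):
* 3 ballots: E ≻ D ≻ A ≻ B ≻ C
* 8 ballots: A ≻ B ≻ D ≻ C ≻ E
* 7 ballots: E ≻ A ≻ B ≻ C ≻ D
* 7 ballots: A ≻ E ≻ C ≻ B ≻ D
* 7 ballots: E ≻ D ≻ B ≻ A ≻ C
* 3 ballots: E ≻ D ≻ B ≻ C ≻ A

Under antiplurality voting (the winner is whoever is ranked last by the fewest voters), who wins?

Last-place votes: A 3, B 0, C 10, D 14, E 8.

B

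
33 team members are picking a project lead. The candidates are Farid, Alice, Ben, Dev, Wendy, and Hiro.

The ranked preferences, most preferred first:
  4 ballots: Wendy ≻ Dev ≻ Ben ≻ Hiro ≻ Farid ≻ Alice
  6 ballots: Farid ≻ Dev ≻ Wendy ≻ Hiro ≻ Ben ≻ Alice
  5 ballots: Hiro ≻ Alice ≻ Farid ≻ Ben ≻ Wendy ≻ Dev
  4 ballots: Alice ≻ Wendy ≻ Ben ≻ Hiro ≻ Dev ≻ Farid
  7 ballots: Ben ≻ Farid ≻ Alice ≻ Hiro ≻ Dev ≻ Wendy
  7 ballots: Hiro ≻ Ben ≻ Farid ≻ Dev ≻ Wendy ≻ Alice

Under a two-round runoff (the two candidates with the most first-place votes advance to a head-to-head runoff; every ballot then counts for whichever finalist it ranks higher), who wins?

Hiro

Round 1 first-place votes: Farid 6, Alice 4, Ben 7, Dev 0, Wendy 4, Hiro 12. Hiro and Ben advance.
Runoff: Hiro is ranked above Ben on 18 ballots, Ben above Hiro on 15.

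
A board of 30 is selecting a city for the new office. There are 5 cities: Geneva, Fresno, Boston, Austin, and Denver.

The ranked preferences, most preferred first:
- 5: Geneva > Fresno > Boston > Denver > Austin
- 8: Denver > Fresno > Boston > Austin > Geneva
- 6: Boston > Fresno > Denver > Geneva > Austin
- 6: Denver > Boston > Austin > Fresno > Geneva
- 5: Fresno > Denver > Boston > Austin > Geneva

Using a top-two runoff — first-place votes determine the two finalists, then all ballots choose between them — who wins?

Round 1 first-place votes: Geneva 5, Fresno 5, Boston 6, Austin 0, Denver 14. Denver and Boston advance.
Runoff: Denver is ranked above Boston on 19 ballots, Boston above Denver on 11.

Denver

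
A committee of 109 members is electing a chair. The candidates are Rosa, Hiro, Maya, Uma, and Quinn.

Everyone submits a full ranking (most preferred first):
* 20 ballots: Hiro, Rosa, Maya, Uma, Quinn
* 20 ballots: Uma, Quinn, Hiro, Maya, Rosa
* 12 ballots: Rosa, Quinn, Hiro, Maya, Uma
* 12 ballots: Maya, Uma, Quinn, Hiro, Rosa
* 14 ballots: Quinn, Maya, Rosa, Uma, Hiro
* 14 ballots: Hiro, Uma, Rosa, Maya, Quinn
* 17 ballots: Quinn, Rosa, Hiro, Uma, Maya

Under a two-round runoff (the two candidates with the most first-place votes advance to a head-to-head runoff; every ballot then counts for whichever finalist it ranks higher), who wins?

Round 1 first-place votes: Rosa 12, Hiro 34, Maya 12, Uma 20, Quinn 31. Hiro and Quinn advance.
Runoff: Hiro is ranked above Quinn on 34 ballots, Quinn above Hiro on 75.

Quinn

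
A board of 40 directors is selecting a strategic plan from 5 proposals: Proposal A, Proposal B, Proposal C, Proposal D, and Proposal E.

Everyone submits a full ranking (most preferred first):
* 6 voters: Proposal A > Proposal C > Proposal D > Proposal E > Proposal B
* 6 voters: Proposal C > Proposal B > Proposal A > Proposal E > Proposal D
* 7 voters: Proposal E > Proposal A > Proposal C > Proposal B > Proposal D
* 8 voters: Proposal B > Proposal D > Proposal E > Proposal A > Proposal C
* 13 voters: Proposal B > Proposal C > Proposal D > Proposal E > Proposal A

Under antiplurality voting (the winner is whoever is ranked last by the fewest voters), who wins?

Last-place votes: Proposal A 13, Proposal B 6, Proposal C 8, Proposal D 13, Proposal E 0.

Proposal E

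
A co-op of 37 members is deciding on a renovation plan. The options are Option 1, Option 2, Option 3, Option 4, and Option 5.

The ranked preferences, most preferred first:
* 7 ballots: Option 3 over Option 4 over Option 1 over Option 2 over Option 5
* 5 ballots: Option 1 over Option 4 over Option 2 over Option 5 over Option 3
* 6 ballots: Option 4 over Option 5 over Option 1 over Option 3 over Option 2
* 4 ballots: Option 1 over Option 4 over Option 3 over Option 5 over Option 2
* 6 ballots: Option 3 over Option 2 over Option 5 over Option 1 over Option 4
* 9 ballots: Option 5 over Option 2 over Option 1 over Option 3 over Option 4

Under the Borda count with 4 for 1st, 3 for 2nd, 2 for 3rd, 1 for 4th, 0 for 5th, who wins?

Option 1

Option 1: 7×2 + 5×4 + 6×2 + 4×4 + 6×1 + 9×2 = 86
Option 2: 7×1 + 5×2 + 6×0 + 4×0 + 6×3 + 9×3 = 62
Option 3: 7×4 + 5×0 + 6×1 + 4×2 + 6×4 + 9×1 = 75
Option 4: 7×3 + 5×3 + 6×4 + 4×3 + 6×0 + 9×0 = 72
Option 5: 7×0 + 5×1 + 6×3 + 4×1 + 6×2 + 9×4 = 75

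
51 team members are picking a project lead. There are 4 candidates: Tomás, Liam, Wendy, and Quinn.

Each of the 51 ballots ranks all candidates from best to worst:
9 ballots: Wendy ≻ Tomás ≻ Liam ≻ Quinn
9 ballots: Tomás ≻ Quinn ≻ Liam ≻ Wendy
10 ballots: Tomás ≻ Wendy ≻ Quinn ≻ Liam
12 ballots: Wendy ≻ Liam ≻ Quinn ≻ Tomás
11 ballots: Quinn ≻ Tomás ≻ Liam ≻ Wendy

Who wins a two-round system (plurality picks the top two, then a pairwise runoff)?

Round 1 first-place votes: Tomás 19, Liam 0, Wendy 21, Quinn 11. Wendy and Tomás advance.
Runoff: Wendy is ranked above Tomás on 21 ballots, Tomás above Wendy on 30.

Tomás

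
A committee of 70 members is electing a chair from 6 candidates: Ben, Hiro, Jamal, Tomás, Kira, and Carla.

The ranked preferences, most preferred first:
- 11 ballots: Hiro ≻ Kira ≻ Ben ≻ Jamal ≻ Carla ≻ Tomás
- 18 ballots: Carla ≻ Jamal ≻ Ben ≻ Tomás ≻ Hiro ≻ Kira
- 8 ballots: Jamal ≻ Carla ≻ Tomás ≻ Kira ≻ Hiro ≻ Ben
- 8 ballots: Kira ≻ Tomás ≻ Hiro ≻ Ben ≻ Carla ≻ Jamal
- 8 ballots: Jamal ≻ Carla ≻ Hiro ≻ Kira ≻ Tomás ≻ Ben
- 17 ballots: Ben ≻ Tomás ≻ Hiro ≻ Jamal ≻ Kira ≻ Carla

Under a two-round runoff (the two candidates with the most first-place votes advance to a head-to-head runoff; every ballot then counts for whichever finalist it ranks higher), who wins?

Round 1 first-place votes: Ben 17, Hiro 11, Jamal 16, Tomás 0, Kira 8, Carla 18. Carla and Ben advance.
Runoff: Carla is ranked above Ben on 34 ballots, Ben above Carla on 36.

Ben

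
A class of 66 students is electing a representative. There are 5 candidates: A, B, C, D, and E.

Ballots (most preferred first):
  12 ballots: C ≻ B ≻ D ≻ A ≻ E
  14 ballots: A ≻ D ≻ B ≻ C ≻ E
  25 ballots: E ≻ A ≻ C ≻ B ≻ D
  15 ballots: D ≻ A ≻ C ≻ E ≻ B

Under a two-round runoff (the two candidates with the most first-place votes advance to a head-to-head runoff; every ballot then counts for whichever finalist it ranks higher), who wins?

D

Round 1 first-place votes: A 14, B 0, C 12, D 15, E 25. E and D advance.
Runoff: E is ranked above D on 25 ballots, D above E on 41.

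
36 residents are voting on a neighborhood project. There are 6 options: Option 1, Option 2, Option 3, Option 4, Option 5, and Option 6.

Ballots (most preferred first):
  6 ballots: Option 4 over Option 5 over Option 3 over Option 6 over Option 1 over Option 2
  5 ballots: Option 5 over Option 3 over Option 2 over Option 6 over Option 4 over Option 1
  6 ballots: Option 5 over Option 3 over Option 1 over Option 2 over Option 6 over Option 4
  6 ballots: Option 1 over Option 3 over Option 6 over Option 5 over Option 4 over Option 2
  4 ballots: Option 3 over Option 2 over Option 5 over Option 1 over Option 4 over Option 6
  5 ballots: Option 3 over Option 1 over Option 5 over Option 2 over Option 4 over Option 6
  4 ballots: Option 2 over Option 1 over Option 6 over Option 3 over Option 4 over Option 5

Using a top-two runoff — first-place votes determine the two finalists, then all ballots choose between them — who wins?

Option 3

Round 1 first-place votes: Option 1 6, Option 2 4, Option 3 9, Option 4 6, Option 5 11, Option 6 0. Option 5 and Option 3 advance.
Runoff: Option 5 is ranked above Option 3 on 17 ballots, Option 3 above Option 5 on 19.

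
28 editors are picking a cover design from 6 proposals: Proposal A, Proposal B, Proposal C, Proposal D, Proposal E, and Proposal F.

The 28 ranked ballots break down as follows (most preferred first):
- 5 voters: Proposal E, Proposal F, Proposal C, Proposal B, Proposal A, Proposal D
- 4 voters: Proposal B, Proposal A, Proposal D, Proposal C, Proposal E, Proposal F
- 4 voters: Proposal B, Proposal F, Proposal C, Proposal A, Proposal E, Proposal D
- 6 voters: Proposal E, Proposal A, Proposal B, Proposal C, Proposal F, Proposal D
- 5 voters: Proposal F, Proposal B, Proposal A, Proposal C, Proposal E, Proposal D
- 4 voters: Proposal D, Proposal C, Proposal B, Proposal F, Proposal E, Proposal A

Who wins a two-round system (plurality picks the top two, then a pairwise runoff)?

Proposal B

Round 1 first-place votes: Proposal A 0, Proposal B 8, Proposal C 0, Proposal D 4, Proposal E 11, Proposal F 5. Proposal E and Proposal B advance.
Runoff: Proposal E is ranked above Proposal B on 11 ballots, Proposal B above Proposal E on 17.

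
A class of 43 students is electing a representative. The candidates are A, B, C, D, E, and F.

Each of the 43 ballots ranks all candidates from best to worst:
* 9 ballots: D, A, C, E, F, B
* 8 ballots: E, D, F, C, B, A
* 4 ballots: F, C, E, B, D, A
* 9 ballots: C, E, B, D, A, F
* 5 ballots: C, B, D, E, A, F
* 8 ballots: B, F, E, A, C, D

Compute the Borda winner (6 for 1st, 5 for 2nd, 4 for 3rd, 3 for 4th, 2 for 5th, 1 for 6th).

A: 9×5 + 8×1 + 4×1 + 9×2 + 5×2 + 8×3 = 109
B: 9×1 + 8×2 + 4×3 + 9×4 + 5×5 + 8×6 = 146
C: 9×4 + 8×3 + 4×5 + 9×6 + 5×6 + 8×2 = 180
D: 9×6 + 8×5 + 4×2 + 9×3 + 5×4 + 8×1 = 157
E: 9×3 + 8×6 + 4×4 + 9×5 + 5×3 + 8×4 = 183
F: 9×2 + 8×4 + 4×6 + 9×1 + 5×1 + 8×5 = 128

E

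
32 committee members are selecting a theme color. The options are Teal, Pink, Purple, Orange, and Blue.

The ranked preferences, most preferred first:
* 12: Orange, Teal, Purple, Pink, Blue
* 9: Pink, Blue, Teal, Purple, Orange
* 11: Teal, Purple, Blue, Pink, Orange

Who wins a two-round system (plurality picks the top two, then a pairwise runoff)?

Teal

Round 1 first-place votes: Teal 11, Pink 9, Purple 0, Orange 12, Blue 0. Orange and Teal advance.
Runoff: Orange is ranked above Teal on 12 ballots, Teal above Orange on 20.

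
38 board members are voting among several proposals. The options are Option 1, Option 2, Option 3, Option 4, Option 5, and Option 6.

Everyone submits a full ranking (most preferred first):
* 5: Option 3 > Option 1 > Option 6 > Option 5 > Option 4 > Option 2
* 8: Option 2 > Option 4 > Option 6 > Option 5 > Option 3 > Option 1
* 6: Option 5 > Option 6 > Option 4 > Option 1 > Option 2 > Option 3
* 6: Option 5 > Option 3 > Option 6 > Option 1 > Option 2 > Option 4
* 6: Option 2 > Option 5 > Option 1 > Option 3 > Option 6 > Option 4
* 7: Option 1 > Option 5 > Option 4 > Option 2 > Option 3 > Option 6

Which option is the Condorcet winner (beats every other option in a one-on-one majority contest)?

Option 5

Option 5 vs Option 1: 26–12
Option 5 vs Option 2: 24–14
Option 5 vs Option 3: 33–5
Option 5 vs Option 4: 30–8
Option 5 vs Option 6: 25–13
Option 5 beats every other option.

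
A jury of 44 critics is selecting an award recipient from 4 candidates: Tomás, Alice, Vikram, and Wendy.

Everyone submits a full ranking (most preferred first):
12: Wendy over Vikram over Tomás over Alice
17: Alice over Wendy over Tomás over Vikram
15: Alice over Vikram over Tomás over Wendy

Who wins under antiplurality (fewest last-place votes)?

Tomás

Last-place votes: Tomás 0, Alice 12, Vikram 17, Wendy 15.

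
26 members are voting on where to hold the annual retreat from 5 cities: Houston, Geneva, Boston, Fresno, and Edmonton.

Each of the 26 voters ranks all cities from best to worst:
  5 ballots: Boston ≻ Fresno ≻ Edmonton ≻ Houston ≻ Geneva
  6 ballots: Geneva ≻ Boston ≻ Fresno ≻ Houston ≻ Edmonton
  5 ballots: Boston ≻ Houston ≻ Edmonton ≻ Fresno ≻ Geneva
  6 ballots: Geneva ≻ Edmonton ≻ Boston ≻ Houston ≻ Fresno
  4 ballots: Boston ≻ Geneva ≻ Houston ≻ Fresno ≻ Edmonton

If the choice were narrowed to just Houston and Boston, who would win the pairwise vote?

Boston

Houston is ranked above Boston on 0 ballots; Boston above Houston on 26.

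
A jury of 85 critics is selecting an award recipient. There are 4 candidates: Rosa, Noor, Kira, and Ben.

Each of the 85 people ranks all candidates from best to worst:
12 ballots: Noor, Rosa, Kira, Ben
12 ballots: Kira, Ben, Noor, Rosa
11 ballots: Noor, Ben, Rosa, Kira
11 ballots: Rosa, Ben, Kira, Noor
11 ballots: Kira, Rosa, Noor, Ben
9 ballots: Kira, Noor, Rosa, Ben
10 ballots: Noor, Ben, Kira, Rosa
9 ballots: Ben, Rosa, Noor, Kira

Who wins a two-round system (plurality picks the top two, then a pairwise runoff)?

Kira

Round 1 first-place votes: Rosa 11, Noor 33, Kira 32, Ben 9. Noor and Kira advance.
Runoff: Noor is ranked above Kira on 42 ballots, Kira above Noor on 43.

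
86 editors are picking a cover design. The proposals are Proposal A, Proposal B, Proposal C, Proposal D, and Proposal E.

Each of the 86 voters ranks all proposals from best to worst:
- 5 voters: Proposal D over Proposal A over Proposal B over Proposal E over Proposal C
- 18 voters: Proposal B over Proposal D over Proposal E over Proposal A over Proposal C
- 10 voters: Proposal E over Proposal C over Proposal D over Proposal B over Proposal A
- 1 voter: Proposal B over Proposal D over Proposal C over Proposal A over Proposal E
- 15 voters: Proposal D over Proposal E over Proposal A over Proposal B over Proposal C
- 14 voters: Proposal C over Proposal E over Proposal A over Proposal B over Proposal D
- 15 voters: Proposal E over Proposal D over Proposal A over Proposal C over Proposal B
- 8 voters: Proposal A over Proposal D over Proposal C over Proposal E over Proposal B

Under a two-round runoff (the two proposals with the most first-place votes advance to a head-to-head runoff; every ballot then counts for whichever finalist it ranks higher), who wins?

Round 1 first-place votes: Proposal A 8, Proposal B 19, Proposal C 14, Proposal D 20, Proposal E 25. Proposal E and Proposal D advance.
Runoff: Proposal E is ranked above Proposal D on 39 ballots, Proposal D above Proposal E on 47.

Proposal D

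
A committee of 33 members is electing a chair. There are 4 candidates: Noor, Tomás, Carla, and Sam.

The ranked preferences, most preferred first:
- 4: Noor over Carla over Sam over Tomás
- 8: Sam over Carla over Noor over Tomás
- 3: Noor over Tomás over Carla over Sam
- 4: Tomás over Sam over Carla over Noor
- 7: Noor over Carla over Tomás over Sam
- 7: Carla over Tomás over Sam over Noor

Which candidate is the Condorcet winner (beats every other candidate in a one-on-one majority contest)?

Carla

Carla vs Noor: 19–14
Carla vs Tomás: 26–7
Carla vs Sam: 21–12
Carla beats every other candidate.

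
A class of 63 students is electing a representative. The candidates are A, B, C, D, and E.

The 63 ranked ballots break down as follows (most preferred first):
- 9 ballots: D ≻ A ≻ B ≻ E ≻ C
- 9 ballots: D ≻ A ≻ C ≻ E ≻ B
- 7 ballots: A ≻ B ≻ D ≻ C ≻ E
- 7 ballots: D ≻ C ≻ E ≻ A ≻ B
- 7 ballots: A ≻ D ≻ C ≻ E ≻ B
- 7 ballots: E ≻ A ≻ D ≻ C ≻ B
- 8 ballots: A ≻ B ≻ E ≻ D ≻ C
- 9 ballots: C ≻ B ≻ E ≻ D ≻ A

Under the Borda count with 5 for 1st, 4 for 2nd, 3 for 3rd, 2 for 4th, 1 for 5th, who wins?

A: 9×4 + 9×4 + 7×5 + 7×2 + 7×5 + 7×4 + 8×5 + 9×1 = 233
B: 9×3 + 9×1 + 7×4 + 7×1 + 7×1 + 7×1 + 8×4 + 9×4 = 153
C: 9×1 + 9×3 + 7×2 + 7×4 + 7×3 + 7×2 + 8×1 + 9×5 = 166
D: 9×5 + 9×5 + 7×3 + 7×5 + 7×4 + 7×3 + 8×2 + 9×2 = 229
E: 9×2 + 9×2 + 7×1 + 7×3 + 7×2 + 7×5 + 8×3 + 9×3 = 164

A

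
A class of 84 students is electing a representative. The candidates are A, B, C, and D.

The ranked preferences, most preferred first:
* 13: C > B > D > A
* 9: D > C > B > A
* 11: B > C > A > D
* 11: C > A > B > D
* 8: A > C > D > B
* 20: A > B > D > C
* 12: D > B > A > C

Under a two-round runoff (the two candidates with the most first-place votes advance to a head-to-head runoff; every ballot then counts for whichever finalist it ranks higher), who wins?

C

Round 1 first-place votes: A 28, B 11, C 24, D 21. A and C advance.
Runoff: A is ranked above C on 40 ballots, C above A on 44.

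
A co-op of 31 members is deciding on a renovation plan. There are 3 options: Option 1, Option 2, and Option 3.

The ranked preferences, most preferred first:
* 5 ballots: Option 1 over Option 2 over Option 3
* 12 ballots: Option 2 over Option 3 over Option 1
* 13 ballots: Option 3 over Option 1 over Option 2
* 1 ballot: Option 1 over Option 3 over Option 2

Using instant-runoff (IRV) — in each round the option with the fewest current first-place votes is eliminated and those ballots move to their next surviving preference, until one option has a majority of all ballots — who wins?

Option 2

Round 1: Option 1 6, Option 2 12, Option 3 13. Option 1 eliminated.
Round 2: Option 2 17, Option 3 14. Option 2 has a majority (≥16).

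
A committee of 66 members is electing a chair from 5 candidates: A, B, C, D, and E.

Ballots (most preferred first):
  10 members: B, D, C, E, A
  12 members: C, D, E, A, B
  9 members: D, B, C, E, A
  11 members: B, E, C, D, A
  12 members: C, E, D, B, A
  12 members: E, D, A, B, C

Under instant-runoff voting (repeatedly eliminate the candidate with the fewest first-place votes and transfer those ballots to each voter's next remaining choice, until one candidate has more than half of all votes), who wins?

B

Round 1: A 0, B 21, C 24, D 9, E 12. A eliminated.
Round 2: B 21, C 24, D 9, E 12. D eliminated.
Round 3: B 30, C 24, E 12. E eliminated.
Round 4: B 42, C 24. B has a majority (≥34).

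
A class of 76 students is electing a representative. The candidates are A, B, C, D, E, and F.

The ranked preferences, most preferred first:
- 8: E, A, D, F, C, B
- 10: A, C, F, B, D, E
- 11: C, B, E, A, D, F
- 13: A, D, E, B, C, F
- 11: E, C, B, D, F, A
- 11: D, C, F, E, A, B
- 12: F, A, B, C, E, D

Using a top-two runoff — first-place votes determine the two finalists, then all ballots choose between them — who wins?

Round 1 first-place votes: A 23, B 0, C 11, D 11, E 19, F 12. A and E advance.
Runoff: A is ranked above E on 35 ballots, E above A on 41.

E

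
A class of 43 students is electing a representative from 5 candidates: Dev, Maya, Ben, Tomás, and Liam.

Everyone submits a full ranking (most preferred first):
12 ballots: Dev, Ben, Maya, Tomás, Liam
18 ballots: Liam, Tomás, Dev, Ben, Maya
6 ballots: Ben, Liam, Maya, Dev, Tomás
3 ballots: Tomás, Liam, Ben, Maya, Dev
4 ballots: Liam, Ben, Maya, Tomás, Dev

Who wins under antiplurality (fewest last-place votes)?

Last-place votes: Dev 7, Maya 18, Ben 0, Tomás 6, Liam 12.

Ben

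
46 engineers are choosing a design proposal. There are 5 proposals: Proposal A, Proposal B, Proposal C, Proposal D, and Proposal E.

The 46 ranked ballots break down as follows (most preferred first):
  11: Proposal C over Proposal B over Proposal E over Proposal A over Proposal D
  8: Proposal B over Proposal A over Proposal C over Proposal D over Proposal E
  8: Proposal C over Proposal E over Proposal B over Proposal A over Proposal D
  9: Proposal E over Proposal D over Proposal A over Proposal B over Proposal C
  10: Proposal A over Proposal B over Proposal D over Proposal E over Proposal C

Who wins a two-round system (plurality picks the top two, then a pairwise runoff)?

Proposal A

Round 1 first-place votes: Proposal A 10, Proposal B 8, Proposal C 19, Proposal D 0, Proposal E 9. Proposal C and Proposal A advance.
Runoff: Proposal C is ranked above Proposal A on 19 ballots, Proposal A above Proposal C on 27.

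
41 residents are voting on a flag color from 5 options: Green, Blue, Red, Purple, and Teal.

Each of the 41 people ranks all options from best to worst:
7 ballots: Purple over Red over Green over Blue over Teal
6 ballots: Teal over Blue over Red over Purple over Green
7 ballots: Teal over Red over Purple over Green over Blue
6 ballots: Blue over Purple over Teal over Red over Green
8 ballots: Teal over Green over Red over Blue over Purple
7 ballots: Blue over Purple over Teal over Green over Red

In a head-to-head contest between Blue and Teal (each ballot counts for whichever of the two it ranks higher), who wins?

Blue is ranked above Teal on 20 ballots; Teal above Blue on 21.

Teal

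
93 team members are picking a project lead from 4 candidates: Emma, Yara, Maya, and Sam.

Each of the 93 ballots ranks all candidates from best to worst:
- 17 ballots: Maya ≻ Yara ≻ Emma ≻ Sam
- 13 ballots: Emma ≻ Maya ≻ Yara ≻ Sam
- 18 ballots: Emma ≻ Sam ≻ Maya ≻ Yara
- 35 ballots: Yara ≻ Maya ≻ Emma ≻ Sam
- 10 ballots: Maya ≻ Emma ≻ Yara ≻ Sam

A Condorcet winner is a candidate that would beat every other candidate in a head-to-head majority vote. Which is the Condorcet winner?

Maya

Maya vs Emma: 62–31
Maya vs Yara: 58–35
Maya vs Sam: 75–18
Maya beats every other candidate.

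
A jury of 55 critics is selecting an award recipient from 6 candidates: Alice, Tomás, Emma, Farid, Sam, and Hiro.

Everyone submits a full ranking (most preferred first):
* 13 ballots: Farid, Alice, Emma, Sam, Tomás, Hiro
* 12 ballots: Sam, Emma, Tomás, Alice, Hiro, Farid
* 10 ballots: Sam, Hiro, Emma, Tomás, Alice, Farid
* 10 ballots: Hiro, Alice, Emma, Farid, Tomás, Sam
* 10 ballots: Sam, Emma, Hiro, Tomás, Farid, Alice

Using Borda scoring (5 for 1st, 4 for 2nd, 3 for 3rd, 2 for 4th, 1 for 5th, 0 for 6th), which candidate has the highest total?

Emma

Alice: 13×4 + 12×2 + 10×1 + 10×4 + 10×0 = 126
Tomás: 13×1 + 12×3 + 10×2 + 10×1 + 10×2 = 99
Emma: 13×3 + 12×4 + 10×3 + 10×3 + 10×4 = 187
Farid: 13×5 + 12×0 + 10×0 + 10×2 + 10×1 = 95
Sam: 13×2 + 12×5 + 10×5 + 10×0 + 10×5 = 186
Hiro: 13×0 + 12×1 + 10×4 + 10×5 + 10×3 = 132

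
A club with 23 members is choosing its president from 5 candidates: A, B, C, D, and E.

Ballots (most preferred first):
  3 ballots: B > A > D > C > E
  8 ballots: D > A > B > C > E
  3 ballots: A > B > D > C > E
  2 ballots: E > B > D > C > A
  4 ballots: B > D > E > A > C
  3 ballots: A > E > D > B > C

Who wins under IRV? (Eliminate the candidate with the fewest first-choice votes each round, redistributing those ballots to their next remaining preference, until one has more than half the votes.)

Round 1: A 6, B 7, C 0, D 8, E 2. C eliminated.
Round 2: A 6, B 7, D 8, E 2. E eliminated.
Round 3: A 6, B 9, D 8. A eliminated.
Round 4: B 12, D 11. B has a majority (≥12).

B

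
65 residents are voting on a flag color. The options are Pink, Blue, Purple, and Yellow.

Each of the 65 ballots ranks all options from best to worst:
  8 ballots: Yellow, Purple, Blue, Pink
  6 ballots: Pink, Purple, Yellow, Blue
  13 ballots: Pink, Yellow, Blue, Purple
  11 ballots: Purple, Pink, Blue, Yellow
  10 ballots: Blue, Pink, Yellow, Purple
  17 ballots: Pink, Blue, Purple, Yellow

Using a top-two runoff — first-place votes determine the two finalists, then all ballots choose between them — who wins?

Round 1 first-place votes: Pink 36, Blue 10, Purple 11, Yellow 8. Pink and Purple advance.
Runoff: Pink is ranked above Purple on 46 ballots, Purple above Pink on 19.

Pink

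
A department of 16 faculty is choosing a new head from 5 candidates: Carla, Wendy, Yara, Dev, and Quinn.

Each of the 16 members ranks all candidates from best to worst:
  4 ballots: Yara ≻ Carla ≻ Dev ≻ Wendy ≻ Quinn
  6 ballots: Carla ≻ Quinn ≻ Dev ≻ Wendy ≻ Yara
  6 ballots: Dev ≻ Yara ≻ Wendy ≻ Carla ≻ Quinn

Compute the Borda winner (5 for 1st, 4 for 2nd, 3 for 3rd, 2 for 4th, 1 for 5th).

Carla: 4×4 + 6×5 + 6×2 = 58
Wendy: 4×2 + 6×2 + 6×3 = 38
Yara: 4×5 + 6×1 + 6×4 = 50
Dev: 4×3 + 6×3 + 6×5 = 60
Quinn: 4×1 + 6×4 + 6×1 = 34

Dev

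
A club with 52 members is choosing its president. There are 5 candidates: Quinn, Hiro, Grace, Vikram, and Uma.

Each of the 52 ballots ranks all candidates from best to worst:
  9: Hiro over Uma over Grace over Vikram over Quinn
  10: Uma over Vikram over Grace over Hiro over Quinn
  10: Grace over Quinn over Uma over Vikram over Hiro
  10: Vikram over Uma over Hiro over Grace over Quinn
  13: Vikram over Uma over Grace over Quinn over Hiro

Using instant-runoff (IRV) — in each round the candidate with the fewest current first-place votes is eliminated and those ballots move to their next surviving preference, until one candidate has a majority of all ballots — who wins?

Round 1: Quinn 0, Hiro 9, Grace 10, Vikram 23, Uma 10. Quinn eliminated.
Round 2: Hiro 9, Grace 10, Vikram 23, Uma 10. Hiro eliminated.
Round 3: Grace 10, Vikram 23, Uma 19. Grace eliminated.
Round 4: Vikram 23, Uma 29. Uma has a majority (≥27).

Uma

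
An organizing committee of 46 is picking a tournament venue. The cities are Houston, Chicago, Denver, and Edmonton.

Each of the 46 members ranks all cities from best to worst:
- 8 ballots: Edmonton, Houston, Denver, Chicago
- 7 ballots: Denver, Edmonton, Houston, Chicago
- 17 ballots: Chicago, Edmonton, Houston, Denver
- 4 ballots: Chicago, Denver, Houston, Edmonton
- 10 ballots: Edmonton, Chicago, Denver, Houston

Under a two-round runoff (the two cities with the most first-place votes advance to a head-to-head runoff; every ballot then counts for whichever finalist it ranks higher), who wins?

Edmonton

Round 1 first-place votes: Houston 0, Chicago 21, Denver 7, Edmonton 18. Chicago and Edmonton advance.
Runoff: Chicago is ranked above Edmonton on 21 ballots, Edmonton above Chicago on 25.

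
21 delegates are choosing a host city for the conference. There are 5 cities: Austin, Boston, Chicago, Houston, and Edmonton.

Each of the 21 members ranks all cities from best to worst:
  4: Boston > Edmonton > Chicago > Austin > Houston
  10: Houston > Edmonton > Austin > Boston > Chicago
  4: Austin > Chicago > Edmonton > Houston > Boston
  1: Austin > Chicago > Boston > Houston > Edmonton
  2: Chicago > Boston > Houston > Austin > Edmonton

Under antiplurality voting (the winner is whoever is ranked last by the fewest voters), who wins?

Austin

Last-place votes: Austin 0, Boston 4, Chicago 10, Houston 4, Edmonton 3.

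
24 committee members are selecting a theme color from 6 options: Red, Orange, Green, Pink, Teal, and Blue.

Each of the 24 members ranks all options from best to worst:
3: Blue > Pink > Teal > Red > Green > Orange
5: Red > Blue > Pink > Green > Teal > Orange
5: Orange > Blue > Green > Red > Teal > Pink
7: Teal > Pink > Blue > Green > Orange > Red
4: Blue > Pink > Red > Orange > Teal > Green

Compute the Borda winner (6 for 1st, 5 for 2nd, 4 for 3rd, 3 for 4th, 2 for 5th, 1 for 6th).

Blue

Red: 3×3 + 5×6 + 5×3 + 7×1 + 4×4 = 77
Orange: 3×1 + 5×1 + 5×6 + 7×2 + 4×3 = 64
Green: 3×2 + 5×3 + 5×4 + 7×3 + 4×1 = 66
Pink: 3×5 + 5×4 + 5×1 + 7×5 + 4×5 = 95
Teal: 3×4 + 5×2 + 5×2 + 7×6 + 4×2 = 82
Blue: 3×6 + 5×5 + 5×5 + 7×4 + 4×6 = 120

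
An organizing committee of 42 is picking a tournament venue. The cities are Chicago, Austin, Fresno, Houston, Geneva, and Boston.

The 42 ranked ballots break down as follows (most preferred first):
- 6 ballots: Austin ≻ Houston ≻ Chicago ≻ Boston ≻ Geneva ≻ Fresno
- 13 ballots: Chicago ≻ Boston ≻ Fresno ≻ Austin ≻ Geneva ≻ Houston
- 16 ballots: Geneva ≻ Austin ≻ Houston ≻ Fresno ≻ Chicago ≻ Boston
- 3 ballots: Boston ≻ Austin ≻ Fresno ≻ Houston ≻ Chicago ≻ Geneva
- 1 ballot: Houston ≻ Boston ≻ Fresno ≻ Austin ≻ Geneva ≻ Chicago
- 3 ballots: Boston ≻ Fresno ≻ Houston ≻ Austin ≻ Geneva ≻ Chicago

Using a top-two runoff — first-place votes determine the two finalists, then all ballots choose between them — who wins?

Round 1 first-place votes: Chicago 13, Austin 6, Fresno 0, Houston 1, Geneva 16, Boston 6. Geneva and Chicago advance.
Runoff: Geneva is ranked above Chicago on 20 ballots, Chicago above Geneva on 22.

Chicago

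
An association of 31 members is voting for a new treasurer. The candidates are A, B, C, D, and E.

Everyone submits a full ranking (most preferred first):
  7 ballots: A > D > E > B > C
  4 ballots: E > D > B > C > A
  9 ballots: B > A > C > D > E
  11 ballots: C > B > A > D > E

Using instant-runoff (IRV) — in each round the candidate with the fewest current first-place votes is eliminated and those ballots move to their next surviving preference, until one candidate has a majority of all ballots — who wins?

B

Round 1: A 7, B 9, C 11, D 0, E 4. D eliminated.
Round 2: A 7, B 9, C 11, E 4. E eliminated.
Round 3: A 7, B 13, C 11. A eliminated.
Round 4: B 20, C 11. B has a majority (≥16).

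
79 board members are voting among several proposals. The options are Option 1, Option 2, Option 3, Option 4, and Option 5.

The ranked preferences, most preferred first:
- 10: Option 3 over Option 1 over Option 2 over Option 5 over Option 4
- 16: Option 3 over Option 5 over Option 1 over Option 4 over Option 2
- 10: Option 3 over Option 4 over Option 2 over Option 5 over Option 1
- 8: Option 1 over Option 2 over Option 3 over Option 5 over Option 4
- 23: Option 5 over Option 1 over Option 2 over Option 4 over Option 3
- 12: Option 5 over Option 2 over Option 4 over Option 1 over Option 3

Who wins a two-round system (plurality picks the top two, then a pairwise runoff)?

Round 1 first-place votes: Option 1 8, Option 2 0, Option 3 36, Option 4 0, Option 5 35. Option 3 and Option 5 advance.
Runoff: Option 3 is ranked above Option 5 on 44 ballots, Option 5 above Option 3 on 35.

Option 3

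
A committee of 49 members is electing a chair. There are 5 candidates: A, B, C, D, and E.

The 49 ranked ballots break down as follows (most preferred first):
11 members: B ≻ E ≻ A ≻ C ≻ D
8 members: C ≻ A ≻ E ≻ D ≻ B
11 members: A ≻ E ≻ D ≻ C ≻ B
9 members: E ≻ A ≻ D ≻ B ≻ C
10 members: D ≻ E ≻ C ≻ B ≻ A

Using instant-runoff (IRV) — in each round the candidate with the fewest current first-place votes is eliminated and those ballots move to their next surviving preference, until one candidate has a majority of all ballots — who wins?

Round 1: A 11, B 11, C 8, D 10, E 9. C eliminated.
Round 2: A 19, B 11, D 10, E 9. E eliminated.
Round 3: A 28, B 11, D 10. A has a majority (≥25).

A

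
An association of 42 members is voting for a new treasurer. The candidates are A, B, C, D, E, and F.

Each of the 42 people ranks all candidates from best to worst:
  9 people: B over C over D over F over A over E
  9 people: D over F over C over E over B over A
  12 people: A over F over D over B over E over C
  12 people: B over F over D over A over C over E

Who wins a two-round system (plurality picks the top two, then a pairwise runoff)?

B

Round 1 first-place votes: A 12, B 21, C 0, D 9, E 0, F 0. B and A advance.
Runoff: B is ranked above A on 30 ballots, A above B on 12.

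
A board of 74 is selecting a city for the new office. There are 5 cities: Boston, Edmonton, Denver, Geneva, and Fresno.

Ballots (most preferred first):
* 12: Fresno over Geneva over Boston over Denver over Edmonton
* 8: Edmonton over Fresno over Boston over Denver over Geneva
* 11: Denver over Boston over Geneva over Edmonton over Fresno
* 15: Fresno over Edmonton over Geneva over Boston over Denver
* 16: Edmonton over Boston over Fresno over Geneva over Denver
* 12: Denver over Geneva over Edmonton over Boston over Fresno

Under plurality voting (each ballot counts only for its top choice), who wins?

First-place votes: Boston 0, Edmonton 24, Denver 23, Geneva 0, Fresno 27.

Fresno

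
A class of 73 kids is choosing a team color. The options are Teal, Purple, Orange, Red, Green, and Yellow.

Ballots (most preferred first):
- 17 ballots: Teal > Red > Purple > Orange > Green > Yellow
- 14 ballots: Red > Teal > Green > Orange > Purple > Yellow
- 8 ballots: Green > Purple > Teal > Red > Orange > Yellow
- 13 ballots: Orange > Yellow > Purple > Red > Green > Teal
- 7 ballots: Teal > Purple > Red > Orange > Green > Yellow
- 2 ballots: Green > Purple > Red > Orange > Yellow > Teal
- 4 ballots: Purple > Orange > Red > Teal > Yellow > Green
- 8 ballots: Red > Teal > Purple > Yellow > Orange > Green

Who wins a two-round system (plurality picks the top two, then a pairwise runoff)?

Red

Round 1 first-place votes: Teal 24, Purple 4, Orange 13, Red 22, Green 10, Yellow 0. Teal and Red advance.
Runoff: Teal is ranked above Red on 32 ballots, Red above Teal on 41.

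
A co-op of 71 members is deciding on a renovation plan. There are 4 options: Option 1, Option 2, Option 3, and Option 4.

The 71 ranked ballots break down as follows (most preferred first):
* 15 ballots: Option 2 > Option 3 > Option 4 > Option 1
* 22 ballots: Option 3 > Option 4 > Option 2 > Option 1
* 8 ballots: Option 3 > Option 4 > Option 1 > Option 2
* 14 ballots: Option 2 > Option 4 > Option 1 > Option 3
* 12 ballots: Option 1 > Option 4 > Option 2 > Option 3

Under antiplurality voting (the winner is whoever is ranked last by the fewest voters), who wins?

Option 4

Last-place votes: Option 1 37, Option 2 8, Option 3 26, Option 4 0.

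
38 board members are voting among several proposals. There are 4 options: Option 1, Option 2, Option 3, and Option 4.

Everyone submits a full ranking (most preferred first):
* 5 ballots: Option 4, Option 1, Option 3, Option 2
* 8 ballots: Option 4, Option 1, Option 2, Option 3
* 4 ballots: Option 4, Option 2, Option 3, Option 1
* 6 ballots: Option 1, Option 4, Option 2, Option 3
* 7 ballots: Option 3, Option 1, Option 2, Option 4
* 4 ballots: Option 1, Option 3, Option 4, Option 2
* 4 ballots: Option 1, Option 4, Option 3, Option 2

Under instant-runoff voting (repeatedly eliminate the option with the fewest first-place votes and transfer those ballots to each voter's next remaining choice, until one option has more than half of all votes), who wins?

Option 1

Round 1: Option 1 14, Option 2 0, Option 3 7, Option 4 17. Option 2 eliminated.
Round 2: Option 1 14, Option 3 7, Option 4 17. Option 3 eliminated.
Round 3: Option 1 21, Option 4 17. Option 1 has a majority (≥20).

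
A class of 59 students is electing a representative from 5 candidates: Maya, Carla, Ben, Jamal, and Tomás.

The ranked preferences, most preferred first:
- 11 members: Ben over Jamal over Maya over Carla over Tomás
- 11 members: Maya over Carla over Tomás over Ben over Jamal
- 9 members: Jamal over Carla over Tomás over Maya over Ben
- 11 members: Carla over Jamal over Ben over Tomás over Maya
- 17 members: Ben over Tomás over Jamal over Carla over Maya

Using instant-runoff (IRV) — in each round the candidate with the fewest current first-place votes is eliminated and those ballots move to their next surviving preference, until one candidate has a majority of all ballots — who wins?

Carla

Round 1: Maya 11, Carla 11, Ben 28, Jamal 9, Tomás 0. Tomás eliminated.
Round 2: Maya 11, Carla 11, Ben 28, Jamal 9. Jamal eliminated.
Round 3: Maya 11, Carla 20, Ben 28. Maya eliminated.
Round 4: Carla 31, Ben 28. Carla has a majority (≥30).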